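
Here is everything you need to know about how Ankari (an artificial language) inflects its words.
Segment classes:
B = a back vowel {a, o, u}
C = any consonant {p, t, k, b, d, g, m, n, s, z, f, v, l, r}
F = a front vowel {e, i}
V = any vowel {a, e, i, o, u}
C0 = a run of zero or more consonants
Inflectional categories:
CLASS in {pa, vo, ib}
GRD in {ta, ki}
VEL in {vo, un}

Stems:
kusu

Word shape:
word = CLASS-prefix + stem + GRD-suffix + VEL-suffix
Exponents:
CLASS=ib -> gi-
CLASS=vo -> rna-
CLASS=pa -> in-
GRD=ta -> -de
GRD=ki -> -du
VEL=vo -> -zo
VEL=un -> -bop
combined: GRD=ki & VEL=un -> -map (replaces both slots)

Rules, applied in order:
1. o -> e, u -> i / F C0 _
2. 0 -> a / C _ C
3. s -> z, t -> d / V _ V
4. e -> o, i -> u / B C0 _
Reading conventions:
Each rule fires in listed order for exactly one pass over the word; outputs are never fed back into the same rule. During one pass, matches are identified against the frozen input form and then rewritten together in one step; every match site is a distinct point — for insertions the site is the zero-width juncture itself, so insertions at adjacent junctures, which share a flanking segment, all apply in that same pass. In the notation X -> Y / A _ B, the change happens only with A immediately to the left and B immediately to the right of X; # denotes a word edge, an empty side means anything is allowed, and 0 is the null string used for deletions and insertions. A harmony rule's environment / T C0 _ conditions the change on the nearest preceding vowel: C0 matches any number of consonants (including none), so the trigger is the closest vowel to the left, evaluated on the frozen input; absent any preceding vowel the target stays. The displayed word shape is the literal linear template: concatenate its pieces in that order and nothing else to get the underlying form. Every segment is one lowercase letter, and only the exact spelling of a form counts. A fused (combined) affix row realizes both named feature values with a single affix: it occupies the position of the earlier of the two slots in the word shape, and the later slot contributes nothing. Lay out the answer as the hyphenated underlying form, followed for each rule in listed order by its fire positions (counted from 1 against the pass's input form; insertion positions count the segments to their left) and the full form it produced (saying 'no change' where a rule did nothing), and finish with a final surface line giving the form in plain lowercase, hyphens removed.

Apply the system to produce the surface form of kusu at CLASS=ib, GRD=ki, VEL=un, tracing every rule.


underlying: gi-kusu-map
1. o -> e, u -> i / F C0 _: fires at position(s) 4: gikisumap
2. 0 -> a / C _ C: no change
3. s -> z, t -> d / V _ V: fires at position(s) 5: gikizumap
4. e -> o, i -> u / B C0 _: no change
surface: gikizumap


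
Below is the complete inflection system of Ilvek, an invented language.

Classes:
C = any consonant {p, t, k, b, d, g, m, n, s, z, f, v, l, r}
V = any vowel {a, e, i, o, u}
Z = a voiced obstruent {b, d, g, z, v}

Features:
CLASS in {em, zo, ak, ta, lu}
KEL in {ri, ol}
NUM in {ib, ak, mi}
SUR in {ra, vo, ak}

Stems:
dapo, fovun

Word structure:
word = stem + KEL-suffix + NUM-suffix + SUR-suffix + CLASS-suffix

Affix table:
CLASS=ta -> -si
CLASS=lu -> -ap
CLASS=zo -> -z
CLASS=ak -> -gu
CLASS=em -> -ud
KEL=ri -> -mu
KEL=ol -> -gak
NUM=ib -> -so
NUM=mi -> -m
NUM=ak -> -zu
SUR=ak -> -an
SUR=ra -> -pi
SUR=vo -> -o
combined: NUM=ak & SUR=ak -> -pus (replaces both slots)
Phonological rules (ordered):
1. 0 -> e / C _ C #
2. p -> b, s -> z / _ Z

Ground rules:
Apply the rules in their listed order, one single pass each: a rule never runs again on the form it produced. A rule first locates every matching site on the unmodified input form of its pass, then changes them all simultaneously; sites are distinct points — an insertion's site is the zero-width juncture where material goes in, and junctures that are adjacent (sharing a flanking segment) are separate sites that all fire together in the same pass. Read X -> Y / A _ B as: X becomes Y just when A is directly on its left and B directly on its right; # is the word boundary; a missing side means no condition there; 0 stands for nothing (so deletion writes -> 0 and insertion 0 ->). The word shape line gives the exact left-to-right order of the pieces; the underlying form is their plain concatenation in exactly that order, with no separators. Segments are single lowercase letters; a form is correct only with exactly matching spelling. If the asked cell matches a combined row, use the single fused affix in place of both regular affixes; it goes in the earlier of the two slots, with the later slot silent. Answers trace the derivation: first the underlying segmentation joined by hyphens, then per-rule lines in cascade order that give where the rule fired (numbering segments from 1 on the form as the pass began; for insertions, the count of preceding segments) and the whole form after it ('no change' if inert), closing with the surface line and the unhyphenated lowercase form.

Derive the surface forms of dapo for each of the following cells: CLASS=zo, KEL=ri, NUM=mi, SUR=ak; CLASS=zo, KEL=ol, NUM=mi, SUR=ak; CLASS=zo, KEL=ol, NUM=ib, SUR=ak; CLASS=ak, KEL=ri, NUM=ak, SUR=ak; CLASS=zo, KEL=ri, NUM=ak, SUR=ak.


cell CLASS=zo, KEL=ri, NUM=mi, SUR=ak:
underlying: dapo-mu-m-an-z
1. 0 -> e / C _ C #: inserts after position(s) 9: dapomumanez
2. p -> b, s -> z / _ Z: no change
surface: dapomumanez

cell CLASS=zo, KEL=ol, NUM=mi, SUR=ak:
underlying: dapo-gak-m-an-z
1. 0 -> e / C _ C #: inserts after position(s) 10: dapogakmanez
2. p -> b, s -> z / _ Z: no change
surface: dapogakmanez

cell CLASS=zo, KEL=ol, NUM=ib, SUR=ak:
underlying: dapo-gak-so-an-z
1. 0 -> e / C _ C #: inserts after position(s) 11: dapogaksoanez
2. p -> b, s -> z / _ Z: no change
surface: dapogaksoanez

cell CLASS=ak, KEL=ri, NUM=ak, SUR=ak:
underlying: dapo-mu-pus-gu
1. 0 -> e / C _ C #: no change
2. p -> b, s -> z / _ Z: fires at position(s) 9: dapomupuzgu
surface: dapomupuzgu

cell CLASS=zo, KEL=ri, NUM=ak, SUR=ak:
underlying: dapo-mu-pus-z
1. 0 -> e / C _ C #: inserts after position(s) 9: dapomupusez
2. p -> b, s -> z / _ Z: no change
surface: dapomupusez


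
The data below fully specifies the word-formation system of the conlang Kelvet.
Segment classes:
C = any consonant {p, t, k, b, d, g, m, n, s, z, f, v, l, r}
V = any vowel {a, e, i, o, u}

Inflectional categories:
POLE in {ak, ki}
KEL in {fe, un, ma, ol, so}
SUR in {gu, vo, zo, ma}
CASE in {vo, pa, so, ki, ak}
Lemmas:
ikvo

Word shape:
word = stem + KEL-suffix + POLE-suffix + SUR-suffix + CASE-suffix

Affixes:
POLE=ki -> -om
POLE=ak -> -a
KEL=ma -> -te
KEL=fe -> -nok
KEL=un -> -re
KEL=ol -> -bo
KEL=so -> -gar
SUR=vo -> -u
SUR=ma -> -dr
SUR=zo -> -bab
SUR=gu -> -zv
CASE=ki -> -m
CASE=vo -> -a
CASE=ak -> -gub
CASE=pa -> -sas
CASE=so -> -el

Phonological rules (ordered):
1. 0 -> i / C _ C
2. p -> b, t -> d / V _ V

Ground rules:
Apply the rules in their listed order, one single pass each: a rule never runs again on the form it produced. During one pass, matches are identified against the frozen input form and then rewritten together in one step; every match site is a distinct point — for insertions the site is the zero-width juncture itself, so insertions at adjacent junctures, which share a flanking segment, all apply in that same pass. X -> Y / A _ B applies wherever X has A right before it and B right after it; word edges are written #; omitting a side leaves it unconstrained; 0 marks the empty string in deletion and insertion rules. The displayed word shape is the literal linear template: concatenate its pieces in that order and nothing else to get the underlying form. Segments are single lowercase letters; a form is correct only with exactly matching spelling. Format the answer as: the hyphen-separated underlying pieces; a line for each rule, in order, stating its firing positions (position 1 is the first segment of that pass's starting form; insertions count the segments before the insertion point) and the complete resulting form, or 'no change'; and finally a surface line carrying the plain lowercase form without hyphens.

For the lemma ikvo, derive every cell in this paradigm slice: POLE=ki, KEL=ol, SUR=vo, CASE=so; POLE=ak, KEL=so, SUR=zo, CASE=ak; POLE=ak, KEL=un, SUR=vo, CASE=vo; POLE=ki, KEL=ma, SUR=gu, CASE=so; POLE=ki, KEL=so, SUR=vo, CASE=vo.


cell POLE=ki, KEL=ol, SUR=vo, CASE=so:
underlying: ikvo-bo-om-u-el
1. 0 -> i / C _ C: inserts after position(s) 2: ikivoboomuel
2. p -> b, t -> d / V _ V: no change
surface: ikivoboomuel

cell POLE=ak, KEL=so, SUR=zo, CASE=ak:
underlying: ikvo-gar-a-bab-gub
1. 0 -> i / C _ C: inserts after position(s) 2, 11: ikivogarababigub
2. p -> b, t -> d / V _ V: no change
surface: ikivogarababigub

cell POLE=ak, KEL=un, SUR=vo, CASE=vo:
underlying: ikvo-re-a-u-a
1. 0 -> i / C _ C: inserts after position(s) 2: ikivoreaua
2. p -> b, t -> d / V _ V: no change
surface: ikivoreaua

cell POLE=ki, KEL=ma, SUR=gu, CASE=so:
underlying: ikvo-te-om-zv-el
1. 0 -> i / C _ C: inserts after position(s) 2, 8, 9: ikivoteomizivel
2. p -> b, t -> d / V _ V: fires at position(s) 6: ikivodeomizivel
surface: ikivodeomizivel

cell POLE=ki, KEL=so, SUR=vo, CASE=vo:
underlying: ikvo-gar-om-u-a
1. 0 -> i / C _ C: inserts after position(s) 2: ikivogaromua
2. p -> b, t -> d / V _ V: no change
surface: ikivogaromua


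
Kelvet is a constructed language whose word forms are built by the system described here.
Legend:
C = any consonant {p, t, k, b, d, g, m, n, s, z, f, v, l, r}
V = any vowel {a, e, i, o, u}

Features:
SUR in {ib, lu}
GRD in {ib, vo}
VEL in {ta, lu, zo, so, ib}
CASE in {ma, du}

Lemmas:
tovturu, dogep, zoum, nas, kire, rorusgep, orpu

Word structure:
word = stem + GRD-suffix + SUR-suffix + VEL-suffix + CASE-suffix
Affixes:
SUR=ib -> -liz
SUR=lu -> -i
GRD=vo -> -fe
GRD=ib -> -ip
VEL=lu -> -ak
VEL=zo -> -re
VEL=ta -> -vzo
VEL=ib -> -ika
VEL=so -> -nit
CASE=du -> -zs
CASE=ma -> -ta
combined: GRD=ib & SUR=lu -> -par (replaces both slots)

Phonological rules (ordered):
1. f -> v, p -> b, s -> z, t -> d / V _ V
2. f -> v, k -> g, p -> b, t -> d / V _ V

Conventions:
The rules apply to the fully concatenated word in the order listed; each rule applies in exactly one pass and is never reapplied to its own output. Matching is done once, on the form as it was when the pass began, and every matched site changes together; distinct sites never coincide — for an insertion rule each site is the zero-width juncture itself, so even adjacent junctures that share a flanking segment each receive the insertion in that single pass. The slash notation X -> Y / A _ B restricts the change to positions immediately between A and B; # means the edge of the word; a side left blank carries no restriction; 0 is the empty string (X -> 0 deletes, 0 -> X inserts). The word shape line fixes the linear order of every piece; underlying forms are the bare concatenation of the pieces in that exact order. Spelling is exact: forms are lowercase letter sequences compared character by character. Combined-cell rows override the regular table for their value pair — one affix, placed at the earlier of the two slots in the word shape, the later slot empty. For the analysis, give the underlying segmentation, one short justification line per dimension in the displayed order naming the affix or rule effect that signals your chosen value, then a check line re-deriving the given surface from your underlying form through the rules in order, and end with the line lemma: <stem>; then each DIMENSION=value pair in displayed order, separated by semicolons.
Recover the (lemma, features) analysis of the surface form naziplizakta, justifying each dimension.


underlying: nas-ip-liz-ak-ta
SUR=ib - signalled by the affix -liz
GRD=ib - signalled by the affix -ip
VEL=lu - signalled by the affix -ak
CASE=ma - signalled by the affix -ta
check: nasiplizakta -> naziplizakta -> naziplizakta
lemma: nas; SUR=ib; GRD=ib; VEL=lu; CASE=ma


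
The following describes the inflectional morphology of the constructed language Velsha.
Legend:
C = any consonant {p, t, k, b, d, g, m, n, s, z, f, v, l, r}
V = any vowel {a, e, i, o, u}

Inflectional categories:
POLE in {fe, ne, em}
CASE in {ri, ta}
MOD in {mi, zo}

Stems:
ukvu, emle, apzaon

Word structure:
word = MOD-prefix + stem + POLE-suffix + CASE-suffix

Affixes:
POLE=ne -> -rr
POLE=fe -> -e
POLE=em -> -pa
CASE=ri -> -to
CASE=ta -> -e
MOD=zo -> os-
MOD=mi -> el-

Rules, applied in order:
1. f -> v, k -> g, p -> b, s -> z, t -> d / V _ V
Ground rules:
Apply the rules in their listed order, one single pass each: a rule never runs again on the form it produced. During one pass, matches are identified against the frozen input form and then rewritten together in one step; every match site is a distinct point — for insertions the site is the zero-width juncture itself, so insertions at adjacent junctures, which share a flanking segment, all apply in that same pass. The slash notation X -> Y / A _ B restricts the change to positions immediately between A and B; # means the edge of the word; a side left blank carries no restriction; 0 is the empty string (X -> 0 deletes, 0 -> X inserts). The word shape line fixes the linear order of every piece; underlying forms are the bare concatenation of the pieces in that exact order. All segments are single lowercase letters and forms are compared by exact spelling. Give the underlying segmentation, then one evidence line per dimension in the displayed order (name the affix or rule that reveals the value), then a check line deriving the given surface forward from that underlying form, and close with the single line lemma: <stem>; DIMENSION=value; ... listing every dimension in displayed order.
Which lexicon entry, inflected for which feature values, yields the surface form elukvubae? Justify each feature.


underlying: el-ukvu-pa-e
POLE=em - signalled by the affix -pa
CASE=ta - signalled by the affix -e
MOD=mi - signalled by the affix el-
check: elukvupae -> elukvubae
lemma: ukvu; POLE=em; CASE=ta; MOD=mi


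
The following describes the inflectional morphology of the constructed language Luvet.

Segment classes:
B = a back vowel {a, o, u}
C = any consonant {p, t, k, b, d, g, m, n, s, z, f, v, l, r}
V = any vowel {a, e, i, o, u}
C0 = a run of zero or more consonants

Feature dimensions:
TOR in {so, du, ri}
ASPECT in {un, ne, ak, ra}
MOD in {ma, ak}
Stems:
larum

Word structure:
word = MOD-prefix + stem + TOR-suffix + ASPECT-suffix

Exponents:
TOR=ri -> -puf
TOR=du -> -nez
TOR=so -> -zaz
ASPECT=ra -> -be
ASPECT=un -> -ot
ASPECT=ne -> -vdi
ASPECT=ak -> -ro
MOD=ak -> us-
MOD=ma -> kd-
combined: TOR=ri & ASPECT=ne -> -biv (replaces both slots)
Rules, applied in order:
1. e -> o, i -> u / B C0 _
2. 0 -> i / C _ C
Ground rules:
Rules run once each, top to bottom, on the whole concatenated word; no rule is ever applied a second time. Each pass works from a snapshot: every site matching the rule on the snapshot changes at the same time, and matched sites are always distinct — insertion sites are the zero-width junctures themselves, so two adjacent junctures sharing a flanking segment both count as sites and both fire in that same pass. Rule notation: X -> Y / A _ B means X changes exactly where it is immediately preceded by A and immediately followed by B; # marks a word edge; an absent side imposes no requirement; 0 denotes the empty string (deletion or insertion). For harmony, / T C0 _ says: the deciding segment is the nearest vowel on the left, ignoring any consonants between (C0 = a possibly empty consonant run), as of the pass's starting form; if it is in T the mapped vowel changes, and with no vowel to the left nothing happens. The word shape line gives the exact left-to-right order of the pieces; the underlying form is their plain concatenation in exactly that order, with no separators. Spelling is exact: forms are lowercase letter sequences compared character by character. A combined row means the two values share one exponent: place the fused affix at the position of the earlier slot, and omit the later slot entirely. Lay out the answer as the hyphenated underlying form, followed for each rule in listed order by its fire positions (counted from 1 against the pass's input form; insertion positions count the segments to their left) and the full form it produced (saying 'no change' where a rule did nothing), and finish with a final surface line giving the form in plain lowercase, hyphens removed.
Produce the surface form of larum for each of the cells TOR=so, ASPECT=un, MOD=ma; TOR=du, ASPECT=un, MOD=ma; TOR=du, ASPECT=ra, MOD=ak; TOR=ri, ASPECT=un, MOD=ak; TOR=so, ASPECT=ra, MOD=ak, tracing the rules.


cell TOR=so, ASPECT=un, MOD=ma:
underlying: kd-larum-zaz-ot
1. e -> o, i -> u / B C0 _: no change
2. 0 -> i / C _ C: inserts after position(s) 1, 2, 7: kidilarumizazot
surface: kidilarumizazot

cell TOR=du, ASPECT=un, MOD=ma:
underlying: kd-larum-nez-ot
1. e -> o, i -> u / B C0 _: fires at position(s) 9: kdlarumnozot
2. 0 -> i / C _ C: inserts after position(s) 1, 2, 7: kidilaruminozot
surface: kidilaruminozot

cell TOR=du, ASPECT=ra, MOD=ak:
underlying: us-larum-nez-be
1. e -> o, i -> u / B C0 _: fires at position(s) 9: uslarumnozbe
2. 0 -> i / C _ C: inserts after position(s) 2, 7, 10: usilaruminozibe
surface: usilaruminozibe

cell TOR=ri, ASPECT=un, MOD=ak:
underlying: us-larum-puf-ot
1. e -> o, i -> u / B C0 _: no change
2. 0 -> i / C _ C: inserts after position(s) 2, 7: usilarumipufot
surface: usilarumipufot

cell TOR=so, ASPECT=ra, MOD=ak:
underlying: us-larum-zaz-be
1. e -> o, i -> u / B C0 _: fires at position(s) 12: uslarumzazbo
2. 0 -> i / C _ C: inserts after position(s) 2, 7, 10: usilarumizazibo
surface: usilarumizazibo


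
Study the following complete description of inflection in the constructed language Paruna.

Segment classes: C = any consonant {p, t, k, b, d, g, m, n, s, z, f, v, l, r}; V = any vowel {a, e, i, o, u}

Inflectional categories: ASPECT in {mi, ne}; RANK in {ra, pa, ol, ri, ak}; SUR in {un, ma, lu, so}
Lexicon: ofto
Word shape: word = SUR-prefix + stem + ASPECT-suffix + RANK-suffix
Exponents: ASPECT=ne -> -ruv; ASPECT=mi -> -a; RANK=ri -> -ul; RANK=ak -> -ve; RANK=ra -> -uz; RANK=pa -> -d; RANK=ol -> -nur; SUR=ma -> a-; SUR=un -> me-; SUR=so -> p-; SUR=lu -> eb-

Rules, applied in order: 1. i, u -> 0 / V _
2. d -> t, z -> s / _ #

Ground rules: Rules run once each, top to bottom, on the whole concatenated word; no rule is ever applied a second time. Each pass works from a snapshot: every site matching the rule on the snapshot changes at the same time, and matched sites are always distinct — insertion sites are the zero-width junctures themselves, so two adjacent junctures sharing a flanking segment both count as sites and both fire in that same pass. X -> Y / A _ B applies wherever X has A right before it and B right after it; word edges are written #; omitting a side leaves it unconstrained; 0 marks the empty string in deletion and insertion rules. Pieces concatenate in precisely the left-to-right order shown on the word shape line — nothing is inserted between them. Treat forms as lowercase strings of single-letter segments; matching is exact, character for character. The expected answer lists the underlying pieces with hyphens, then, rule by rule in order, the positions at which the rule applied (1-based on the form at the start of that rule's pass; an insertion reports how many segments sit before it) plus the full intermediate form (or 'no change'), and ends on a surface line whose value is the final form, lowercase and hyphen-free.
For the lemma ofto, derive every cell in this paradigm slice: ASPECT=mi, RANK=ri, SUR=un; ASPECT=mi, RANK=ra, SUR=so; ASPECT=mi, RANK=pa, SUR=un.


cell ASPECT=mi, RANK=ri, SUR=un:
underlying: me-ofto-a-ul
1. i, u -> 0 / V _: fires at position(s) 8: meoftoal
2. d -> t, z -> s / _ #: no change
surface: meoftoal

cell ASPECT=mi, RANK=ra, SUR=so:
underlying: p-ofto-a-uz
1. i, u -> 0 / V _: fires at position(s) 7: poftoaz
2. d -> t, z -> s / _ #: fires at position(s) 7: poftoas
surface: poftoas

cell ASPECT=mi, RANK=pa, SUR=un:
underlying: me-ofto-a-d
1. i, u -> 0 / V _: no change
2. d -> t, z -> s / _ #: fires at position(s) 8: meoftoat
surface: meoftoat


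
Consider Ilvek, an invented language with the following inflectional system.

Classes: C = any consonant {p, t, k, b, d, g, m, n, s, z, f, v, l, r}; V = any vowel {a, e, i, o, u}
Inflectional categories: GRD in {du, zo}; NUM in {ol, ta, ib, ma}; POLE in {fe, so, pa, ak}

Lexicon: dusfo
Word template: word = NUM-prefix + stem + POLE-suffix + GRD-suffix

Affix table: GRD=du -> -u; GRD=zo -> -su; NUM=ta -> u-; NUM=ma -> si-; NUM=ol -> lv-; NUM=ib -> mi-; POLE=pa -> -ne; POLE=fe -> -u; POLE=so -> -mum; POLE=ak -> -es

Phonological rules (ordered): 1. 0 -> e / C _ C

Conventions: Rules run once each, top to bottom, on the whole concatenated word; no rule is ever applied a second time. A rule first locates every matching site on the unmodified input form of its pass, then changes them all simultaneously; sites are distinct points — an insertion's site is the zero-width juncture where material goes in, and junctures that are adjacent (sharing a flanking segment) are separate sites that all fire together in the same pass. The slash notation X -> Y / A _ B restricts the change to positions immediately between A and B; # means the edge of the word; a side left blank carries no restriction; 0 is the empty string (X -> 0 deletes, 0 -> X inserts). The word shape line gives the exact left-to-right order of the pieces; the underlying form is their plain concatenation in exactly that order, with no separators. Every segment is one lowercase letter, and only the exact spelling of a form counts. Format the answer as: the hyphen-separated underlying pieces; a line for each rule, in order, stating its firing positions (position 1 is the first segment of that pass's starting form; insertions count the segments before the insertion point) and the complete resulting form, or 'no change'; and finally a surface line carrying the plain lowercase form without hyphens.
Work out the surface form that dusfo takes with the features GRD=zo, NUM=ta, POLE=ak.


underlying: u-dusfo-es-su
1. 0 -> e / C _ C: inserts after position(s) 4, 8: udusefoesesu
surface: udusefoesesu


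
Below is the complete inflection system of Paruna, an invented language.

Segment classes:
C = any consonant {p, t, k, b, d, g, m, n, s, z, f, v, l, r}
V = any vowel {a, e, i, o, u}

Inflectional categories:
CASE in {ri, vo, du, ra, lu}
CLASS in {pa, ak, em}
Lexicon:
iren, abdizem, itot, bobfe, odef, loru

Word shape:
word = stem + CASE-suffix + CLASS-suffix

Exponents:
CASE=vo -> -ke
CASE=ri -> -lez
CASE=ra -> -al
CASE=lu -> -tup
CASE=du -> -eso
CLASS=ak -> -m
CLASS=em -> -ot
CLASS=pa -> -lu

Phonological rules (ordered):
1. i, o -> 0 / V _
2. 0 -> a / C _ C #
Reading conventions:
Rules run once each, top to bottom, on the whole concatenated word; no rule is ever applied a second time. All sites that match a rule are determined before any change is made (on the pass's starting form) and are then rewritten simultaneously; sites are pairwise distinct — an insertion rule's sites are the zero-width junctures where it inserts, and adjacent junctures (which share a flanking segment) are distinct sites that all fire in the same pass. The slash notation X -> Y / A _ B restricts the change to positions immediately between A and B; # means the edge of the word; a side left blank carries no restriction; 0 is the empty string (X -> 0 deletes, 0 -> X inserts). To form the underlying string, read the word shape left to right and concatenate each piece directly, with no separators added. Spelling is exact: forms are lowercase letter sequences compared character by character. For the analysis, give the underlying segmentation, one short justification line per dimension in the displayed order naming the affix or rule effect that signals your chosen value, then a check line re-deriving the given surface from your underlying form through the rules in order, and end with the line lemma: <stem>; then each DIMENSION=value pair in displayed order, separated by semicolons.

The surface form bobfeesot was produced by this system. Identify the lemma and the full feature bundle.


underlying: bobfe-eso-ot
CASE=du - signalled by the affix -eso
CLASS=em - signalled by the affix -ot
check: bobfeesoot -> bobfeesot -> bobfeesot
lemma: bobfe; CASE=du; CLASS=em


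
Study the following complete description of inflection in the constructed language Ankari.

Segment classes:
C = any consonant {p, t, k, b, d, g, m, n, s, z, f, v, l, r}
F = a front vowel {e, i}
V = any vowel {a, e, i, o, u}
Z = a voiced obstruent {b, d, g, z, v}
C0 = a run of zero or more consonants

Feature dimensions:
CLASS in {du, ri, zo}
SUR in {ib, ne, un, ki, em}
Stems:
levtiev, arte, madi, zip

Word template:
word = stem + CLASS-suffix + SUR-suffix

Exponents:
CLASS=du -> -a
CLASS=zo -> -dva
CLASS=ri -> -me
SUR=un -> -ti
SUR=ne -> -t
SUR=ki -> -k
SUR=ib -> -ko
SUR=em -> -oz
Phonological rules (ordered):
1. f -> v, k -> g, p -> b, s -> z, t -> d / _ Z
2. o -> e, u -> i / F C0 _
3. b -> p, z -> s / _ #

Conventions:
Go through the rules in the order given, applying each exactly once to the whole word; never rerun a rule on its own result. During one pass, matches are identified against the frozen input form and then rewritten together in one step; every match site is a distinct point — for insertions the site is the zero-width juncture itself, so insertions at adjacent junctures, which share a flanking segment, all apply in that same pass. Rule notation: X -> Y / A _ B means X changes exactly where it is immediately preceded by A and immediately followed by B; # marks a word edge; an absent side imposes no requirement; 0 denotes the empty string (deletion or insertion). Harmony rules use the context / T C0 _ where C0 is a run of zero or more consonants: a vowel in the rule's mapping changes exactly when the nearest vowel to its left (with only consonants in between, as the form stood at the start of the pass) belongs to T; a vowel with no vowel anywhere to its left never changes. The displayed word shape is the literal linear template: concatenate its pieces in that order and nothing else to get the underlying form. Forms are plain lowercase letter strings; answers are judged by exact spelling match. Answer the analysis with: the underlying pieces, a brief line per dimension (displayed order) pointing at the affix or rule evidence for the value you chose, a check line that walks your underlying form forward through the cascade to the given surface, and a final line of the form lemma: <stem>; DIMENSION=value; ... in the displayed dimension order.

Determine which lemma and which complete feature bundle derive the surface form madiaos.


underlying: madi-a-oz
CLASS=du - signalled by the affix -a
SUR=em - signalled by the affix -oz
check: madiaoz -> madiaoz -> madiaoz -> madiaos
lemma: madi; CLASS=du; SUR=em


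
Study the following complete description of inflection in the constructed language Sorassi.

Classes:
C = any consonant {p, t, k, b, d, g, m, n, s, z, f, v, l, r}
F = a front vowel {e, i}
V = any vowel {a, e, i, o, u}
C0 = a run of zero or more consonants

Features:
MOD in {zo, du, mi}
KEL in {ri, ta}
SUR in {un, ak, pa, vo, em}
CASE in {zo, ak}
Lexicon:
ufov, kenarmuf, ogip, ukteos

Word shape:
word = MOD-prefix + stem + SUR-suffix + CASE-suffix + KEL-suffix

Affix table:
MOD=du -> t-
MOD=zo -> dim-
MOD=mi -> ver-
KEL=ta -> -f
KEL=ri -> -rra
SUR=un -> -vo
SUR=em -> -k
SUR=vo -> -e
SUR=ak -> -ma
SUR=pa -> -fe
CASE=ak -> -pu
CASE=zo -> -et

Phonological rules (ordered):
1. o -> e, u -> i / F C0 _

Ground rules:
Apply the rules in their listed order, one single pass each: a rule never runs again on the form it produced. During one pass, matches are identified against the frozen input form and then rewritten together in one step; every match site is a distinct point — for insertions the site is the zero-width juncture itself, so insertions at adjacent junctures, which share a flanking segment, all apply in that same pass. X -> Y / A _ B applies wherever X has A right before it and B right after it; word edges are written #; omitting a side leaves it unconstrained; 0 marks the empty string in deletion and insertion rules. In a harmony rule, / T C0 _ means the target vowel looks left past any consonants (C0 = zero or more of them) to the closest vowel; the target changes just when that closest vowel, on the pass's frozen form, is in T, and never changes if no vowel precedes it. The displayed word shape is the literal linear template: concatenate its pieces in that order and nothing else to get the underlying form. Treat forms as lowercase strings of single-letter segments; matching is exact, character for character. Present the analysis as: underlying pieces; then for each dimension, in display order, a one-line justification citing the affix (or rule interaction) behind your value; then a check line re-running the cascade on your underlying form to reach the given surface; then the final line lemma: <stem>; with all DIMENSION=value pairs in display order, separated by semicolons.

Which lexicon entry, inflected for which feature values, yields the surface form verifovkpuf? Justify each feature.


underlying: ver-ufov-k-pu-f
MOD=mi - signalled by the affix ver-
KEL=ta - signalled by the affix -f
SUR=em - signalled by the affix -k
CASE=ak - signalled by the affix -pu
check: verufovkpuf -> verifovkpuf
lemma: ufov; MOD=mi; KEL=ta; SUR=em; CASE=ak


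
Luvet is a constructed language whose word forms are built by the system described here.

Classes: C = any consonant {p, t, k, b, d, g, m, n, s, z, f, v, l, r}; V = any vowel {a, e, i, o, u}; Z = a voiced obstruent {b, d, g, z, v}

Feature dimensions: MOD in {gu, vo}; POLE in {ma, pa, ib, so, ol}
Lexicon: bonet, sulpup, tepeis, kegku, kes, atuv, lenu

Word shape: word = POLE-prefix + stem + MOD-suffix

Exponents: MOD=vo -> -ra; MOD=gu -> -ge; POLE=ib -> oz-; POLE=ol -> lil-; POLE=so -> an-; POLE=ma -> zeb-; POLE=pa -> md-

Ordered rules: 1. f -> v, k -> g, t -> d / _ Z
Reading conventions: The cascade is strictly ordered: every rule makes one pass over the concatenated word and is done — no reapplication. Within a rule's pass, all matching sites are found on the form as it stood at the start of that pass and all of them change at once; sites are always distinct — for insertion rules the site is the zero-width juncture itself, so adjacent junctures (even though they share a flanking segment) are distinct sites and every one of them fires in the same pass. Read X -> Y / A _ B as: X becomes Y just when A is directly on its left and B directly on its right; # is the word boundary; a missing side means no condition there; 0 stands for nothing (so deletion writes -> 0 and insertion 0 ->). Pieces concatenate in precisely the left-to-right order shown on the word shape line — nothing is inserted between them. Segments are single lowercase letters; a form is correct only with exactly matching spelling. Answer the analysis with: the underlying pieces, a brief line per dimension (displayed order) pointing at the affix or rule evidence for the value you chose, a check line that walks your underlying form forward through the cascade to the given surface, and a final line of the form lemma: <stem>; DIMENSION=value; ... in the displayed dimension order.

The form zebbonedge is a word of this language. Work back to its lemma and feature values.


underlying: zeb-bonet-ge
MOD=gu - signalled by the affix -ge
POLE=ma - signalled by the affix zeb-
check: zebbonetge -> zebbonedge
lemma: bonet; MOD=gu; POLE=ma


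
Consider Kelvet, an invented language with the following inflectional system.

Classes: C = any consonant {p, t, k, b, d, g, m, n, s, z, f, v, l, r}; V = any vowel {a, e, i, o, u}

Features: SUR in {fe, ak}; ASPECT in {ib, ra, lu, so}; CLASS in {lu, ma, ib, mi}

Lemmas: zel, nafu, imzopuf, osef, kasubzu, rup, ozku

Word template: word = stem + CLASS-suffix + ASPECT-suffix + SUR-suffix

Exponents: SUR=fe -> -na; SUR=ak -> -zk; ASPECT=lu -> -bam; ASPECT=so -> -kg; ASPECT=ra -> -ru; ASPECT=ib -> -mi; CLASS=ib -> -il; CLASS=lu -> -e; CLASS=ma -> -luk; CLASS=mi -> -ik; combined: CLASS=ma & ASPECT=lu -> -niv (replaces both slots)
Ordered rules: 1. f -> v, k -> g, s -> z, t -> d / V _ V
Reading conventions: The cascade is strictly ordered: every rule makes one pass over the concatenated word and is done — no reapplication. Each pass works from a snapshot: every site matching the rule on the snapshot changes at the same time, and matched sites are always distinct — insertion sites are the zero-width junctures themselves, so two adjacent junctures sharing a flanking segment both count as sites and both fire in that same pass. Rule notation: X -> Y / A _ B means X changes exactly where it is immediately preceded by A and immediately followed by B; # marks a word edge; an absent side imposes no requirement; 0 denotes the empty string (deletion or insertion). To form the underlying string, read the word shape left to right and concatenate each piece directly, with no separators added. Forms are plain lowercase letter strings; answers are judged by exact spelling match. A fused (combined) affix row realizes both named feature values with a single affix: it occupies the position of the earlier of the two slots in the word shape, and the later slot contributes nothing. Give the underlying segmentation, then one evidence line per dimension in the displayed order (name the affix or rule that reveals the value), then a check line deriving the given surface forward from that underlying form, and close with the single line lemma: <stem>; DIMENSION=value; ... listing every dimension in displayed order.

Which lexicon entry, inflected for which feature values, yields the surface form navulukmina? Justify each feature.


underlying: nafu-luk-mi-na
SUR=fe - signalled by the affix -na
ASPECT=ib - signalled by the affix -mi
CLASS=ma - signalled by the affix -luk
check: nafulukmina -> navulukmina
lemma: nafu; SUR=fe; ASPECT=ib; CLASS=ma


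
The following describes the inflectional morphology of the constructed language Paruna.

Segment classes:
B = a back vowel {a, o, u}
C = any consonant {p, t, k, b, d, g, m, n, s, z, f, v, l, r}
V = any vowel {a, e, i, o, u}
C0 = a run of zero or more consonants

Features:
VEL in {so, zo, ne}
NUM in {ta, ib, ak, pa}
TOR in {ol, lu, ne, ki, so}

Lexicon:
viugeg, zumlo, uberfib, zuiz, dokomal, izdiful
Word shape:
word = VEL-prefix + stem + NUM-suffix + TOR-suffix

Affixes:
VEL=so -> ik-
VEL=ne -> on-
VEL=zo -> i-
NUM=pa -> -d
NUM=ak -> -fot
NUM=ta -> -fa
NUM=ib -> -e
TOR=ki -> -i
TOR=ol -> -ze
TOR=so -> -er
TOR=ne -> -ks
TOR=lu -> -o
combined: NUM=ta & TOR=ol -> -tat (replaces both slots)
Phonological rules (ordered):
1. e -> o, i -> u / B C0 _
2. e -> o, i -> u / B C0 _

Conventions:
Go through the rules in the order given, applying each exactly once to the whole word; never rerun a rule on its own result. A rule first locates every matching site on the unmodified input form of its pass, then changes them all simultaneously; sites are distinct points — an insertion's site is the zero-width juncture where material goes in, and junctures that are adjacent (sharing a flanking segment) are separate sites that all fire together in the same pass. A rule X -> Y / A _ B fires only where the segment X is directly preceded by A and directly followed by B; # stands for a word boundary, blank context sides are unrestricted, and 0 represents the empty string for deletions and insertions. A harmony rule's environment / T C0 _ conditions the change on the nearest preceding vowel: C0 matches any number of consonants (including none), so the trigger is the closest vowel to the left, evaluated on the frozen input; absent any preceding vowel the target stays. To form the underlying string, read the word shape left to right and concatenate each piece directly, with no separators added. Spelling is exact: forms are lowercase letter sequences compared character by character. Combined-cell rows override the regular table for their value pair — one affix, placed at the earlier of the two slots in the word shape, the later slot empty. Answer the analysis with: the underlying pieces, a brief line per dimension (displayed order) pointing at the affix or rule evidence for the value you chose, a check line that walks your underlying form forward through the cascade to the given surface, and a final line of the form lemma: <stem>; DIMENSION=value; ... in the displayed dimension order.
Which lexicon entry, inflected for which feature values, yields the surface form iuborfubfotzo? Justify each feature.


underlying: i-uberfib-fot-ze
VEL=zo - signalled by the affix i-
NUM=ak - signalled by the affix -fot
TOR=ol - signalled by the affix -ze
check: iuberfibfotze -> iuborfibfotzo -> iuborfubfotzo
lemma: uberfib; VEL=zo; NUM=ak; TOR=ol


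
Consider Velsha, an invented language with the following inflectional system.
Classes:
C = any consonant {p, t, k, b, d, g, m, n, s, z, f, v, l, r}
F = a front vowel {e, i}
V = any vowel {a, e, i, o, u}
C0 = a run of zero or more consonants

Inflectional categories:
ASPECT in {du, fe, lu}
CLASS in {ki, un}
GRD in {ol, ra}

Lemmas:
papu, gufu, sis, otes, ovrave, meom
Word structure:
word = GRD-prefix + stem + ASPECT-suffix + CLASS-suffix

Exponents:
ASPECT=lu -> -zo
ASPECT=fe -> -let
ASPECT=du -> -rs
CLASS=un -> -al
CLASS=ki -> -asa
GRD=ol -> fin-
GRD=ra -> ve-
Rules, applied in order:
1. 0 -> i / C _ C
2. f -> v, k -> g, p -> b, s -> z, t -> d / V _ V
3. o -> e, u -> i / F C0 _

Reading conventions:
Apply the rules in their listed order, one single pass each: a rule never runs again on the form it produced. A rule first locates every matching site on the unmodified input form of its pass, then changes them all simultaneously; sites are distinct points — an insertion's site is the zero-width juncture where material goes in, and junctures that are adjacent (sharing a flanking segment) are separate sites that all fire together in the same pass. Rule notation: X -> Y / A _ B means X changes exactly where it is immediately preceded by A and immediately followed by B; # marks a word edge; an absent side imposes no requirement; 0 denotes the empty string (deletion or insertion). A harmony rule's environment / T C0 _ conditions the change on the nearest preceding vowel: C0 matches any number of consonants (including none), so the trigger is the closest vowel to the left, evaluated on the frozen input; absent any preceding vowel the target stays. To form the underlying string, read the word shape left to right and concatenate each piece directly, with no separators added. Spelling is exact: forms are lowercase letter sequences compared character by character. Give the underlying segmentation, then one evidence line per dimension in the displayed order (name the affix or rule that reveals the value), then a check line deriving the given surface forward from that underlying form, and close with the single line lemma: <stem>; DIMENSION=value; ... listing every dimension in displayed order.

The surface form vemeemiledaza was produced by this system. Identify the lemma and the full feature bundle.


underlying: ve-meom-let-asa
ASPECT=fe - signalled by the affix -let
CLASS=ki - signalled by the affix -asa
GRD=ra - signalled by the affix ve-
check: vemeomletasa -> vemeomiletasa -> vemeomiledaza -> vemeemiledaza
lemma: meom; ASPECT=fe; CLASS=ki; GRD=ra


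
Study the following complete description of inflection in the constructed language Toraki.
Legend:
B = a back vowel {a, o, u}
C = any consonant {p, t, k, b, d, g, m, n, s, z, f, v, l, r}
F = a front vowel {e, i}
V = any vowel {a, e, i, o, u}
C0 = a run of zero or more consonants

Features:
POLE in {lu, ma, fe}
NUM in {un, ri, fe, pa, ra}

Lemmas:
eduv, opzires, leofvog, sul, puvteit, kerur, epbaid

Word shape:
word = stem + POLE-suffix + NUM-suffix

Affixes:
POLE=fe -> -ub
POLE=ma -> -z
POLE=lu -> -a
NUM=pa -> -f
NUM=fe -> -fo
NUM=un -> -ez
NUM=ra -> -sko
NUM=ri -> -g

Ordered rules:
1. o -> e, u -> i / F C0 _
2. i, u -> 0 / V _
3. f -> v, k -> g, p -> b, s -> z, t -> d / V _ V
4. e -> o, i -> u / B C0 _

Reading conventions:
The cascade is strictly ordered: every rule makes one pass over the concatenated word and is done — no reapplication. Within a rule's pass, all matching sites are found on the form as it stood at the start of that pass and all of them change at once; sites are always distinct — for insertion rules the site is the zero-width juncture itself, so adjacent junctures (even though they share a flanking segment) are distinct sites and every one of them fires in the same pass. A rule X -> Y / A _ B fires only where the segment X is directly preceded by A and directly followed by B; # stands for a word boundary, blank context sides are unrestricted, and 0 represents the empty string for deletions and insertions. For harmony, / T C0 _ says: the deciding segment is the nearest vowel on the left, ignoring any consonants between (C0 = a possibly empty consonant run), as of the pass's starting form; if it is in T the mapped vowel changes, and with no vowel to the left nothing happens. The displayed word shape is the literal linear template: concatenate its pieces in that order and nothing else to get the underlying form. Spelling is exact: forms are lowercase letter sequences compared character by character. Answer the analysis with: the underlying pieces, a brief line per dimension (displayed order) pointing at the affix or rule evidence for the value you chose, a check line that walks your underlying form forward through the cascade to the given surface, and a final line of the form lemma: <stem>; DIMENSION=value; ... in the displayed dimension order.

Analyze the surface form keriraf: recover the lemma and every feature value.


underlying: kerur-a-f
POLE=lu - signalled by the affix -a
NUM=pa - signalled by the affix -f
check: keruraf -> keriraf -> keriraf -> keriraf -> keriraf
lemma: kerur; POLE=lu; NUM=pa
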